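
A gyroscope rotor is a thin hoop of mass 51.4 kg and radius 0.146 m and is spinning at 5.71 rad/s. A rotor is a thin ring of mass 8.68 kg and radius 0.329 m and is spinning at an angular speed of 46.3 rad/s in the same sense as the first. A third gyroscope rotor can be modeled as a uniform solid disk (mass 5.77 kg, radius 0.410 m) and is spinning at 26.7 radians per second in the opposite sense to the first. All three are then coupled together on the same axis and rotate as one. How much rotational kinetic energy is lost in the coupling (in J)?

ΔKE lost ≈ 929 J

The coupling torques are internal; angular momentum about the shared axis is conserved.
Moments of inertia: I_A = (51.4)(0.146)² = 1.096 kg·m²; I_B = (8.68)(0.329)² = 0.9395 kg·m²; I_C = ½(5.77)(0.410)² = 0.4850 kg·m².
Taking A's sense as positive: L = (1.096)(5.71) + (0.9395)(46.3) − (0.4850)(26.7) = 36.81 kg·m²·rad/s.
Combined I = 1.096 + 0.9395 + 0.4850 = 2.520 kg·m².
ω_f = L / I = 36.81 / 2.520 = 14.61 rad/s.
KE_i = ½ΣIω² = 1198 J; KE_f = ½(2.520)(14.61)² = 268.8 J.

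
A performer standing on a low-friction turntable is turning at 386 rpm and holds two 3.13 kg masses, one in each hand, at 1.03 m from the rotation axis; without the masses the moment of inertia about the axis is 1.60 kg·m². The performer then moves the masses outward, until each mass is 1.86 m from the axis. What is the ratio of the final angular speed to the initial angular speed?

With no external torque about the axis, L is conserved: I₁ω₁ = I₂ω₂.
I₁ = 1.60 + 2(3.13)(1.03)² = 8.241 kg·m²; I₂ = 1.60 + 2(3.13)(1.86)² = 23.26 kg·m².
ω₂/ω₁ = I₁/I₂ = 8.241 / 23.26 = 0.3544.

ω₂/ω₁ ≈ 0.354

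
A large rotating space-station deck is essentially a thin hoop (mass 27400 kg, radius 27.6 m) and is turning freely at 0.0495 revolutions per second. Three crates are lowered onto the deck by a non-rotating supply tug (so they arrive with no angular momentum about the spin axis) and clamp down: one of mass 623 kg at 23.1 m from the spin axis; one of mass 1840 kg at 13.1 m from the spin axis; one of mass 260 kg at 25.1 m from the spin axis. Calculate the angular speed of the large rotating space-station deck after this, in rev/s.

ω_f ≈ 0.0476 rev/s

The added mass arrives with no angular momentum about the spin axis, and any external torque about the spin axis is negligible, so the system's angular momentum is conserved.
I_p = (27400)(27.6)² = 2.087e+07 kg·m².
Added inertia Σmr² = (623)(23.1)² + (1840)(13.1)² + (260)(25.1)² = 8.120e+05 kg·m²; I_f = 2.087e+07 + 8.120e+05 = 2.168e+07 kg·m².
ω_f = I_p ω_i / I_f = (2.087e+07)(0.0495) / 2.168e+07 = 0.04765 rev/s.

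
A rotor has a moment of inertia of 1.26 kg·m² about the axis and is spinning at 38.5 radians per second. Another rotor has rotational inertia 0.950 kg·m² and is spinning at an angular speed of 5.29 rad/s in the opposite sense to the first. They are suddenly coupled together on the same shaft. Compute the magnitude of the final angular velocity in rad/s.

|ω_f| ≈ 19.7 rad/s

The coupling torques are internal; angular momentum about the shared axis is conserved.
Taking A's sense as positive: L = (1.260)(38.5) − (0.9500)(5.29) = 43.48 kg·m²·rad/s.
Combined I = 1.260 + 0.9500 = 2.210 kg·m².
ω_f = L / I = 43.48 / 2.210 = 19.68 rad/s.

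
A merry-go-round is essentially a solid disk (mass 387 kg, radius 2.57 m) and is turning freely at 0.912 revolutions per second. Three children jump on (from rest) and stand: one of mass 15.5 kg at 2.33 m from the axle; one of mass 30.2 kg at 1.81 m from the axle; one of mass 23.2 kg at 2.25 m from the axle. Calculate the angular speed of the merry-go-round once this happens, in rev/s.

ω_f ≈ 0.738 rev/s

No external torque acts about the axle; L_before = L_after.
I_p = ½(387)(2.57)² = 1278 kg·m².
Added inertia Σmr² = (15.5)(2.33)² + (30.2)(1.81)² + (23.2)(2.25)² = 300.5 kg·m²; I_f = 1278 + 300.5 = 1579 kg·m².
ω_f = I_p ω_i / I_f = (1278)(0.912) / 1579 = 0.7384 rev/s.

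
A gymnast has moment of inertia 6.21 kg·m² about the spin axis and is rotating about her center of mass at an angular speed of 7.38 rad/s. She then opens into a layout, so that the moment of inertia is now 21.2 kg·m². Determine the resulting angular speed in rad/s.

ω₂ ≈ 2.16 rad/s

With no external torque about the axis, L is conserved: I₁ω₁ = I₂ω₂.
ω₂ = I₁ω₁ / I₂ = (6.210)(7.38 rad/s) / (21.20) = 2.162 rad/s.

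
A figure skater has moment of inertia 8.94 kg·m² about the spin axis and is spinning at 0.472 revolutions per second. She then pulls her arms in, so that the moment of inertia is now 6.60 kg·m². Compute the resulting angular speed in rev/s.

No external torque acts about the spin axis, so angular momentum is conserved.
ω₂ = I₁ω₁ / I₂ = (8.940)(0.472 rev/s) / (6.600) = 0.6393 rev/s.

ω₂ ≈ 0.639 rev/s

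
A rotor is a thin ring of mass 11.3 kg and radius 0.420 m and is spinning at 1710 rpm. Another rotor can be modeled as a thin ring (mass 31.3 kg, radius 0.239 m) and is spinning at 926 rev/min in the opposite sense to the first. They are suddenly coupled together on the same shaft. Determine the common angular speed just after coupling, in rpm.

No external torque acts about the common axis, so total angular momentum is conserved.
Moments of inertia: I_A = (11.3)(0.420)² = 1.993 kg·m²; I_B = (31.3)(0.239)² = 1.788 kg·m².
Taking A's sense as positive: L = (1.993)(1710) − (1.788)(926) = 1753 kg·m²·rpm.
Combined I = 1.993 + 1.788 = 3.781 kg·m².
ω_f = L / I = 1753 / 3.781 = 463.6 rpm.

|ω_f| ≈ 464 rpm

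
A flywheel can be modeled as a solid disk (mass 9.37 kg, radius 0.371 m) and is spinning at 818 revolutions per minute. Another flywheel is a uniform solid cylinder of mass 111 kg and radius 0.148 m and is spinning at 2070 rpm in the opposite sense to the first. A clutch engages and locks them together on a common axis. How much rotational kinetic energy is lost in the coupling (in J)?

The coupling torques are internal; angular momentum about the shared axis is conserved.
Moments of inertia: I_A = ½(9.37)(0.371)² = 0.6448 kg·m²; I_B = ½(111)(0.148)² = 1.216 kg·m².
Taking A's sense as positive: L = (0.6448)(818) − (1.216)(2070) = -1989 kg·m²·rpm.
Combined I = 0.6448 + 1.216 = 1.861 kg·m².
ω_f = L / I = -1989 / 1.861 = -1069 rpm.
KE_i = ½ΣIω² = 30930 J; KE_f = ½(1.861)(111.9)² = 11660 J.

ΔKE lost ≈ 19300 J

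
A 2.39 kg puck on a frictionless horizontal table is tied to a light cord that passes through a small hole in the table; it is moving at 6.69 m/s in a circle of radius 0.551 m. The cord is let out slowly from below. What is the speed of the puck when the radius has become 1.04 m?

The only horizontal force on the mass is along the cord (radial), so it exerts no torque about the hole and angular momentum m v r is conserved.
v₂ = v₁ r₁ / r₂ = (6.69)(0.551) / (1.04) = 3.544 m/s.

v₂ ≈ 3.54 m/s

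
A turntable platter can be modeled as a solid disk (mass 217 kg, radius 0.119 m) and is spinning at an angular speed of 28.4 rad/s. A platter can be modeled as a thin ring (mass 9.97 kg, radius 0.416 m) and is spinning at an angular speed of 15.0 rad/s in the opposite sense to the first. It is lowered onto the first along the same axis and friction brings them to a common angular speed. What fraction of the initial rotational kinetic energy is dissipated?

The coupling torques are internal; angular momentum about the shared axis is conserved.
Moments of inertia: I_A = ½(217)(0.119)² = 1.536 kg·m²; I_B = (9.97)(0.416)² = 1.725 kg·m².
Taking A's sense as positive: L = (1.536)(28.4) − (1.725)(15.0) = 17.76 kg·m²·rad/s.
Combined I = 1.536 + 1.725 = 3.262 kg·m².
ω_f = L / I = 17.76 / 3.262 = 5.443 rad/s.
KE_i = ½ΣIω² = 813.7 J; KE_f = ½(3.262)(5.443)² = 48.32 J.
Fraction dissipated = (KE_i − KE_f)/KE_i = 0.9406.

fraction ≈ 0.941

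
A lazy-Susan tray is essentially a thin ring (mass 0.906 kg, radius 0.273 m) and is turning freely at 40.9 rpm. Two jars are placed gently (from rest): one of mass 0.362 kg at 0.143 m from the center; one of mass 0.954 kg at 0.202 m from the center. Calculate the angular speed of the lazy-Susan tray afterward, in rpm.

ω_f ≈ 24.3 rpm

No external torque acts about the center; L_before = L_after.
I_p = (0.906)(0.273)² = 0.06752 kg·m².
Added inertia Σmr² = (0.362)(0.143)² + (0.954)(0.202)² = 0.04633 kg·m²; I_f = 0.06752 + 0.04633 = 0.1139 kg·m².
ω_f = I_p ω_i / I_f = (0.06752)(40.9) / 0.1139 = 24.26 rpm.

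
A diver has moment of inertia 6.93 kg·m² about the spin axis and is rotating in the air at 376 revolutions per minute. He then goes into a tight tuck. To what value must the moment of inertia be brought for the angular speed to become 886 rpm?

I₂ ≈ 2.94 kg·m²

With no external torque about the axis, L is conserved: I₁ω₁ = I₂ω₂.
I₂ = I₁ω₁ / ω₂ = (6.93)(376) / (886) = 2.941 kg·m².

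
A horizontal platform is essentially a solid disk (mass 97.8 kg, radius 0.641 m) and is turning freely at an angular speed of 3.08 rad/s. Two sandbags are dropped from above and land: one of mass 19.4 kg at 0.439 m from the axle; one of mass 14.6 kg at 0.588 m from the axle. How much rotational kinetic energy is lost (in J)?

energy lost ≈ 29.0 J

No external torque acts about the axle; L_before = L_after.
I_p = ½(97.8)(0.641)² = 20.09 kg·m².
Added inertia Σmr² = (19.4)(0.439)² + (14.6)(0.588)² = 8.787 kg·m²; I_f = 20.09 + 8.787 = 28.88 kg·m².
ω_f = I_p ω_i / I_f = (20.09)(3.08) / 28.88 = 2.143 rad/s.
KE_i = ½(20.09)(3.080 rad/s)² = 95.30 J; KE_f = ½(28.88)(2.143)² = 66.30 J.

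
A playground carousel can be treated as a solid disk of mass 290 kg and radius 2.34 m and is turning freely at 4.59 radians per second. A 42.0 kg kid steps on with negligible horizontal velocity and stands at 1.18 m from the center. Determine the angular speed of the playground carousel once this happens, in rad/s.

ω_f ≈ 4.28 rad/s

The added mass arrives with no angular momentum about the center, and any external torque about the center is negligible, so the system's angular momentum is conserved.
I_p = ½(290)(2.34)² = 794.0 kg·m².
Added inertia Σmr² = (42.0)(1.18)² = 58.48 kg·m²; I_f = 794.0 + 58.48 = 852.4 kg·m².
ω_f = I_p ω_i / I_f = (794.0)(4.59) / 852.4 = 4.275 rad/s.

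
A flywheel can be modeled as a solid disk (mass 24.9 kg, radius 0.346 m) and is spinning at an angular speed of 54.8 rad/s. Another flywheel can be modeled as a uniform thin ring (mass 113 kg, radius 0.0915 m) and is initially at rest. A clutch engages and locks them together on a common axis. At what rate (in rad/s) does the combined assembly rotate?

|ω_f| ≈ 33.5 rad/s

The coupling torques are internal; angular momentum about the shared axis is conserved.
Moments of inertia: I_A = ½(24.9)(0.346)² = 1.490 kg·m²; I_B = (113)(0.0915)² = 0.9461 kg·m².
Taking A's sense as positive: L = (1.490)(54.8) = 81.68 kg·m²·rad/s.
Combined I = 1.490 + 0.9461 = 2.437 kg·m².
ω_f = L / I = 81.68 / 2.437 = 33.52 rad/s.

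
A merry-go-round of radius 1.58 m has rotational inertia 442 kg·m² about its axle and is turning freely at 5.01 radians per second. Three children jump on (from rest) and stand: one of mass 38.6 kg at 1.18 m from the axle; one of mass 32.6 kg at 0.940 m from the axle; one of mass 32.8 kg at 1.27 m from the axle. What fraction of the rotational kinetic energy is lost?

fraction ≈ 0.235

The added mass arrives with no angular momentum about the axle, and any external torque about the axle is negligible, so the system's angular momentum is conserved.
Added inertia Σmr² = (38.6)(1.18)² + (32.6)(0.940)² + (32.8)(1.27)² = 135.5 kg·m²; I_f = 442.0 + 135.5 = 577.5 kg·m².
ω_f = I_p ω_i / I_f = (442.0)(5.01) / 577.5 = 3.835 rad/s.
KE_i = ½(442.0)(5.010 rad/s)² = 5547 J; KE_f = ½(577.5)(3.835)² = 4246 J.
Fraction lost = 0.2346.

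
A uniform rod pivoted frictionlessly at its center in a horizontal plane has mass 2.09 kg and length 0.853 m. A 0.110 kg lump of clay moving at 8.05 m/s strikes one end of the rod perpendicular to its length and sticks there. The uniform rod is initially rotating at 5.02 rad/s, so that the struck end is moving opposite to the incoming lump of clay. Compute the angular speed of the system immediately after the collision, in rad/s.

|ω_f| ≈ 1.76 rad/s

The axle reaction passes through the pivot and exerts no torque about it; angular momentum about the pivot is conserved through the impact.
I_p = (1/12)(2.09)(0.853)² = 0.1267 kg·m². Taking the sense of the lump of clay's angular momentum as positive, L_{lump} = m v R = (0.110)(8.05)(0.853/2) = 0.3777 kg·m²/s.
L_i = −I_p ω_p + m v R = −(0.1267)(5.02) + 0.3777 = -0.2585 kg·m²/s.
After sticking, I_f = I_p + m R² = 0.1267 + (0.110)(0.853/2)² = 0.1467 kg·m².
ω_f = L_i / I_f = -0.2585 / 0.1467 = -1.762 rad/s.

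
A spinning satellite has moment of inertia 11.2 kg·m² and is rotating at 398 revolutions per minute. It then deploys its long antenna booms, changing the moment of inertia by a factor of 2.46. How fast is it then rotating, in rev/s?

ω₂ ≈ 2.70 rev/s

Angular momentum about the spin axis is conserved since the torque about it is zero.
I₂ = 2.46 × 11.2 = 27.55 kg·m².
ω₂ = I₁ω₁ / I₂ = (11.20)(398 rpm) / (27.55) = 161.8 rpm = 2.696 rev/s.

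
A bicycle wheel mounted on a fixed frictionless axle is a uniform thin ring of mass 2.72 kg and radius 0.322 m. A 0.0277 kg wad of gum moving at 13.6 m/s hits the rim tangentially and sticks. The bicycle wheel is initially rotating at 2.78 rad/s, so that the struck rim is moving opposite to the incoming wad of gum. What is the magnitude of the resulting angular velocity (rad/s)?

About the axle the impulsive forces during the collision are internal, so angular momentum about that axis is conserved.
I_p = (2.72)(0.322)² = 0.2820 kg·m². Taking the sense of the wad of gum's angular momentum as positive, L_{wad} = m v R = (0.0277)(13.6)(0.322) = 0.1213 kg·m²/s.
L_i = −I_p ω_p + m v R = −(0.2820)(2.78) + 0.1213 = -0.6627 kg·m²/s.
After sticking, I_f = I_p + m R² = 0.2820 + (0.0277)(0.322)² = 0.2849 kg·m².
ω_f = L_i / I_f = -0.6627 / 0.2849 = -2.326 rad/s.

|ω_f| ≈ 2.33 rad/s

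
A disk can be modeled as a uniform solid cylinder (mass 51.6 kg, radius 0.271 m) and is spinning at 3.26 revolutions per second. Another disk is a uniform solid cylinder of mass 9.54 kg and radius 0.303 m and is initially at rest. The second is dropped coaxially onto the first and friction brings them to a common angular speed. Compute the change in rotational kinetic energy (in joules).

ΔKE ≈ -74.6 J

The coupling torques are internal; angular momentum about the shared axis is conserved.
Moments of inertia: I_A = ½(51.6)(0.271)² = 1.895 kg·m²; I_B = ½(9.54)(0.303)² = 0.4379 kg·m².
Taking A's sense as positive: L = (1.895)(3.26) = 6.177 kg·m²·rev/s.
Combined I = 1.895 + 0.4379 = 2.333 kg·m².
ω_f = L / I = 6.177 / 2.333 = 2.648 rev/s.
KE_i = ½ΣIω² = 397.5 J; KE_f = ½(2.333)(16.64)² = 322.9 J.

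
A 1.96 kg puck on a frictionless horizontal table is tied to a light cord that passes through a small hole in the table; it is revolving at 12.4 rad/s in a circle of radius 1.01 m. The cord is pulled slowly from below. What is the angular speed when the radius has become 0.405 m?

ω₂ ≈ 77.1 rad/s

No torque about the axis ⇒ m r₁² ω₁ = m r₂² ω₂.
ω₂ = ω₁ (r₁/r₂)² = (12.4)(1.01/0.405)² = 77.12 rad/s.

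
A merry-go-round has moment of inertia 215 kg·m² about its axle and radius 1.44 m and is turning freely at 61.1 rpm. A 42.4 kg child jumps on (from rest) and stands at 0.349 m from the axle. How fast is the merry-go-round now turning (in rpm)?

ω_f ≈ 59.7 rpm

No external torque acts about the axle; L_before = L_after.
Added inertia Σmr² = (42.4)(0.349)² = 5.164 kg·m²; I_f = 215.0 + 5.164 = 220.2 kg·m².
ω_f = I_p ω_i / I_f = (215.0)(61.1) / 220.2 = 59.67 rpm.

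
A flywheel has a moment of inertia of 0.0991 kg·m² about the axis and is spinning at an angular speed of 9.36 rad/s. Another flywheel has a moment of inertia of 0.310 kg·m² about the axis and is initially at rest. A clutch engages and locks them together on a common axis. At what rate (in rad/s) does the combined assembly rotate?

The coupling torques are internal; angular momentum about the shared axis is conserved.
Taking A's sense as positive: L = (0.09910)(9.36) = 0.9276 kg·m²·rad/s.
Combined I = 0.09910 + 0.3100 = 0.4091 kg·m².
ω_f = L / I = 0.9276 / 0.4091 = 2.267 rad/s.

|ω_f| ≈ 2.27 rad/s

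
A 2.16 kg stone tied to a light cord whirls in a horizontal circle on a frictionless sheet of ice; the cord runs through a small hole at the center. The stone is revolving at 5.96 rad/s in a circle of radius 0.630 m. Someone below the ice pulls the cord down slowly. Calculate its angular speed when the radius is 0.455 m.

ω₂ ≈ 11.4 rad/s

The constraining force is radial, so m r² ω about the center is conserved.
ω₂ = ω₁ (r₁/r₂)² = (5.96)(0.630/0.455)² = 11.43 rad/s.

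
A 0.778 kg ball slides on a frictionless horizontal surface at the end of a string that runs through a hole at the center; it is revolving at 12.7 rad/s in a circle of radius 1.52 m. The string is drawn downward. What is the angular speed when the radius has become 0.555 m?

ω₂ ≈ 95.3 rad/s

No torque about the axis ⇒ m r₁² ω₁ = m r₂² ω₂.
ω₂ = ω₁ (r₁/r₂)² = (12.7)(1.52/0.555)² = 95.26 rad/s.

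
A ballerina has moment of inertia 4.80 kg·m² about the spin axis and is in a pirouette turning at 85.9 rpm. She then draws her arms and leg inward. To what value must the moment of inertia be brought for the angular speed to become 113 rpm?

Angular momentum about the spin axis is conserved since the torque about it is zero.
I₂ = I₁ω₁ / ω₂ = (4.80)(85.9) / (113) = 3.649 kg·m².

I₂ ≈ 3.65 kg·m²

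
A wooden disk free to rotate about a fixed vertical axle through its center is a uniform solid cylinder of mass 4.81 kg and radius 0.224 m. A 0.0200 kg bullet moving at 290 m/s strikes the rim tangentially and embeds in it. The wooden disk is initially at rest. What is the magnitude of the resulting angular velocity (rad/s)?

The axle reaction passes through the axle and exerts no torque about it; angular momentum about the axle is conserved through the impact.
I_p = ½(4.81)(0.224)² = 0.1207 kg·m². Taking the sense of the bullet's angular momentum as positive, L_{bullet} = m v R = (0.0200)(290)(0.224) = 1.299 kg·m²/s.
L_i = 0 + 1.299 = 1.299 kg·m²/s.
After sticking, I_f = I_p + m R² = 0.1207 + (0.0200)(0.224)² = 0.1217 kg·m².
ω_f = L_i / I_f = 1.299 / 0.1217 = 10.68 rad/s.

|ω_f| ≈ 10.7 rad/s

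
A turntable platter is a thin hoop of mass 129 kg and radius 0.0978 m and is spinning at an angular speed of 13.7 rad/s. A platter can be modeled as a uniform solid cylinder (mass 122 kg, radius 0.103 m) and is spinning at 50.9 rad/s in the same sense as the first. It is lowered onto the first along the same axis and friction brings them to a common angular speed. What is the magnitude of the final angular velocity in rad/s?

The coupling torques are internal; angular momentum about the shared axis is conserved.
Moments of inertia: I_A = (129)(0.0978)² = 1.234 kg·m²; I_B = ½(122)(0.103)² = 0.6471 kg·m².
Taking A's sense as positive: L = (1.234)(13.7) + (0.6471)(50.9) = 49.84 kg·m²·rad/s.
Combined I = 1.234 + 0.6471 = 1.881 kg·m².
ω_f = L / I = 49.84 / 1.881 = 26.50 rad/s.

|ω_f| ≈ 26.5 rad/s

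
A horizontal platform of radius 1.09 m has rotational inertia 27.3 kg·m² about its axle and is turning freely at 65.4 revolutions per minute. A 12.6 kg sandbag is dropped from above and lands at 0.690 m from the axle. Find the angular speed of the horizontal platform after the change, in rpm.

ω_f ≈ 53.6 rpm

No external torque acts about the axle; L_before = L_after.
Added inertia Σmr² = (12.6)(0.690)² = 5.999 kg·m²; I_f = 27.30 + 5.999 = 33.30 kg·m².
ω_f = I_p ω_i / I_f = (27.30)(65.4) / 33.30 = 53.62 rpm.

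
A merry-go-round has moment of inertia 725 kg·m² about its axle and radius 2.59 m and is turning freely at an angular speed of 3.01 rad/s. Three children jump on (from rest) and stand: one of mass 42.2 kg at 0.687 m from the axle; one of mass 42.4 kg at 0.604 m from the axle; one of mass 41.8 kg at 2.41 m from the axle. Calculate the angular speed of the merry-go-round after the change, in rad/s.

The added mass arrives with no angular momentum about the axle, and any external torque about the axle is negligible, so the system's angular momentum is conserved.
Added inertia Σmr² = (42.2)(0.687)² + (42.4)(0.604)² + (41.8)(2.41)² = 278.2 kg·m²; I_f = 725.0 + 278.2 = 1003 kg·m².
ω_f = I_p ω_i / I_f = (725.0)(3.01) / 1003 = 2.175 rad/s.

ω_f ≈ 2.18 rad/s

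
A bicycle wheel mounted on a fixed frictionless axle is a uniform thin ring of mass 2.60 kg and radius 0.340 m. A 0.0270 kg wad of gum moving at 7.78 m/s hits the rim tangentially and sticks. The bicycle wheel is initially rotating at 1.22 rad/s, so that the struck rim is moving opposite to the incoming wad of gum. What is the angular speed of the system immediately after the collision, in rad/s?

|ω_f| ≈ 0.972 rad/s

The axle reaction passes through the axle and exerts no torque about it; angular momentum about the axle is conserved through the impact.
I_p = (2.60)(0.340)² = 0.3006 kg·m². Taking the sense of the wad of gum's angular momentum as positive, L_{wad} = m v R = (0.0270)(7.78)(0.340) = 0.07142 kg·m²/s.
L_i = −I_p ω_p + m v R = −(0.3006)(1.22) + 0.07142 = -0.2953 kg·m²/s.
After sticking, I_f = I_p + m R² = 0.3006 + (0.0270)(0.340)² = 0.3037 kg·m².
ω_f = L_i / I_f = -0.2953 / 0.3037 = -0.9723 rad/s.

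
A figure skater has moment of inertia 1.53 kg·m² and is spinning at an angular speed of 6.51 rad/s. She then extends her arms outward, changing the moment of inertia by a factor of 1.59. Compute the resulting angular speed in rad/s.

ω₂ ≈ 4.09 rad/s

Angular momentum about the spin axis is conserved since the torque about it is zero.
I₂ = 1.59 × 1.53 = 2.433 kg·m².
ω₂ = I₁ω₁ / I₂ = (1.530)(6.51 rad/s) / (2.433) = 4.094 rad/s.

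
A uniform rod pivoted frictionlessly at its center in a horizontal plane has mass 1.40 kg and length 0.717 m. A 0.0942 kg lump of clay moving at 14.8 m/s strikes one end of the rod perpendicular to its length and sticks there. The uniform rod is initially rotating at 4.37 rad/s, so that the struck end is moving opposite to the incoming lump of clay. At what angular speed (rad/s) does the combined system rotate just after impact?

|ω_f| ≈ 3.30 rad/s

About the pivot the impulsive forces during the collision are internal, so angular momentum about that axis is conserved.
I_p = (1/12)(1.40)(0.717)² = 0.05998 kg·m². Taking the sense of the lump of clay's angular momentum as positive, L_{lump} = m v R = (0.0942)(14.8)(0.717/2) = 0.4998 kg·m²/s.
L_i = −I_p ω_p + m v R = −(0.05998)(4.37) + 0.4998 = 0.2377 kg·m²/s.
After sticking, I_f = I_p + m R² = 0.05998 + (0.0942)(0.717/2)² = 0.07208 kg·m².
ω_f = L_i / I_f = 0.2377 / 0.07208 = 3.298 rad/s.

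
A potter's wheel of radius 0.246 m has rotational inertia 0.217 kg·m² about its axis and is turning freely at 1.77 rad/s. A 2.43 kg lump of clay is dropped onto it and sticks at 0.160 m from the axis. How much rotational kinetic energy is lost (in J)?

The added mass arrives with no angular momentum about the axis, and any external torque about the axis is negligible, so the system's angular momentum is conserved.
Added inertia Σmr² = (2.43)(0.160)² = 0.06221 kg·m²; I_f = 0.2170 + 0.06221 = 0.2792 kg·m².
ω_f = I_p ω_i / I_f = (0.2170)(1.77) / 0.2792 = 1.376 rad/s.
KE_i = ½(0.2170)(1.770 rad/s)² = 0.3399 J; KE_f = ½(0.2792)(1.376)² = 0.2642 J.

energy lost ≈ 0.0757 J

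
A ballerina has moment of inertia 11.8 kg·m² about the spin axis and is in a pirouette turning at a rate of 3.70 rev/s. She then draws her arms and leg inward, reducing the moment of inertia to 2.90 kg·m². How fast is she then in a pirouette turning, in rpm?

ω₂ ≈ 903 rpm

With no external torque about the axis, L is conserved: I₁ω₁ = I₂ω₂.
ω₂ = I₁ω₁ / I₂ = (11.80)(3.70 rev/s) / (2.900) = 15.06 rev/s = 903.3 rpm.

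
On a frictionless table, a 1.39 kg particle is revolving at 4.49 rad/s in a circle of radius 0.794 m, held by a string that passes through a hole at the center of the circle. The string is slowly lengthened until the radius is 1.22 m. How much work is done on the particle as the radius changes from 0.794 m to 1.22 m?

No torque about the axis ⇒ m r₁² ω₁ = m r₂² ω₂.
ω₂ = ω₁ (r₁/r₂)² = (4.49)(0.794/1.22)² = 1.902 rad/s.
W = ΔKE = ½m(v₂² − v₁²) = -5.092 J.

W ≈ -5.09 J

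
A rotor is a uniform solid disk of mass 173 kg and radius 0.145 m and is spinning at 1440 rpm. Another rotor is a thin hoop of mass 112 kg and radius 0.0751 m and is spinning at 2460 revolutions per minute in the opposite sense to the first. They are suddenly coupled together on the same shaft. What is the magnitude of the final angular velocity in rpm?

No external torque acts about the common axis, so total angular momentum is conserved.
Moments of inertia: I_A = ½(173)(0.145)² = 1.819 kg·m²; I_B = (112)(0.0751)² = 0.6317 kg·m².
Taking A's sense as positive: L = (1.819)(1440) − (0.6317)(2460) = 1065 kg·m²·rpm.
Combined I = 1.819 + 0.6317 = 2.450 kg·m².
ω_f = L / I = 1065 / 2.450 = 434.6 rpm.

|ω_f| ≈ 435 rpm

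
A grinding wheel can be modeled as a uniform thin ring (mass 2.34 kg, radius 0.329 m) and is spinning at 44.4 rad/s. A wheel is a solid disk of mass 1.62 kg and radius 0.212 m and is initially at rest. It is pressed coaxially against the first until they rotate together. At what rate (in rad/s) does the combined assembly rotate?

|ω_f| ≈ 38.8 rad/s

No external torque acts about the common axis, so total angular momentum is conserved.
Moments of inertia: I_A = (2.34)(0.329)² = 0.2533 kg·m²; I_B = ½(1.62)(0.212)² = 0.03640 kg·m².
Taking A's sense as positive: L = (0.2533)(44.4) = 11.25 kg·m²·rad/s.
Combined I = 0.2533 + 0.03640 = 0.2897 kg·m².
ω_f = L / I = 11.25 / 0.2897 = 38.82 rad/s.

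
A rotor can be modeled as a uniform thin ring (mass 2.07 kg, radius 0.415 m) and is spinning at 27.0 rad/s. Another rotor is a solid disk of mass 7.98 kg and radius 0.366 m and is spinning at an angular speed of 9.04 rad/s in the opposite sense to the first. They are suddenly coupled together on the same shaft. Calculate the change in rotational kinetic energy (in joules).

ΔKE ≈ -139 J

The coupling torques are internal; angular momentum about the shared axis is conserved.
Moments of inertia: I_A = (2.07)(0.415)² = 0.3565 kg·m²; I_B = ½(7.98)(0.366)² = 0.5345 kg·m².
Taking A's sense as positive: L = (0.3565)(27.0) − (0.5345)(9.04) = 4.794 kg·m²·rad/s.
Combined I = 0.3565 + 0.5345 = 0.8910 kg·m².
ω_f = L / I = 4.794 / 0.8910 = 5.380 rad/s.
KE_i = ½ΣIω² = 151.8 J; KE_f = ½(0.8910)(5.380)² = 12.90 J.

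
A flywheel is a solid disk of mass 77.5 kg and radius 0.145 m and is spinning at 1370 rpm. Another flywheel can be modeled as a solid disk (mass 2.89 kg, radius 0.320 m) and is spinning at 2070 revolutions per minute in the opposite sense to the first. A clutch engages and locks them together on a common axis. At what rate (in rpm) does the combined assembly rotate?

No external torque acts about the common axis, so total angular momentum is conserved.
Moments of inertia: I_A = ½(77.5)(0.145)² = 0.8147 kg·m²; I_B = ½(2.89)(0.320)² = 0.1480 kg·m².
Taking A's sense as positive: L = (0.8147)(1370) − (0.1480)(2070) = 809.9 kg·m²·rpm.
Combined I = 0.8147 + 0.1480 = 0.9627 kg·m².
ω_f = L / I = 809.9 / 0.9627 = 841.3 rpm.

|ω_f| ≈ 841 rpm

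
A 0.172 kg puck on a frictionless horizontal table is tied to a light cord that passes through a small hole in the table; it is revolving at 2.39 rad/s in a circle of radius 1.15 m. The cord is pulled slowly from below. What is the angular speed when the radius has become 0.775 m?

No torque about the axis ⇒ m r₁² ω₁ = m r₂² ω₂.
ω₂ = ω₁ (r₁/r₂)² = (2.39)(1.15/0.775)² = 5.262 rad/s.

ω₂ ≈ 5.26 rad/s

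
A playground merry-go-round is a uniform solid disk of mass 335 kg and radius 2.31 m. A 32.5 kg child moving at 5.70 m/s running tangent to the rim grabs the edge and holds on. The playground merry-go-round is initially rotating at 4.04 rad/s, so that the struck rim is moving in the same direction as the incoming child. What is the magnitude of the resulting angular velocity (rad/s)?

|ω_f| ≈ 3.78 rad/s

About the axle the impulsive forces during the collision are internal, so angular momentum about that axis is conserved.
I_p = ½(335)(2.31)² = 893.8 kg·m². Taking the sense of the child's angular momentum as positive, L_{child} = m v R = (32.5)(5.70)(2.31) = 427.9 kg·m²/s.
L_i = +I_p ω_p + m v R = +(893.8)(4.04) + 427.9 = 4039 kg·m²/s.
After sticking, I_f = I_p + m R² = 893.8 + (32.5)(2.31)² = 1067 kg·m².
ω_f = L_i / I_f = 4039 / 1067 = 3.784 rad/s.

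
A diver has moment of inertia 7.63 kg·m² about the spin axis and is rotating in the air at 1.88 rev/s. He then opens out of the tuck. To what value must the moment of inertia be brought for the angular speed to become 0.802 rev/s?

I₂ ≈ 17.9 kg·m²

With no external torque about the axis, L is conserved: I₁ω₁ = I₂ω₂.
I₂ = I₁ω₁ / ω₂ = (7.63)(1.88) / (0.802) = 17.89 kg·m².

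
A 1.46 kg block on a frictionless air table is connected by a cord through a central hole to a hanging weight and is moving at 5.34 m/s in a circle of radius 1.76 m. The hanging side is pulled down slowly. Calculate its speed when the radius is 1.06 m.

The only horizontal force on the mass is along the cord (radial), so it exerts no torque about the hole and angular momentum m v r is conserved.
v₂ = v₁ r₁ / r₂ = (5.34)(1.76) / (1.06) = 8.866 m/s.

v₂ ≈ 8.87 m/s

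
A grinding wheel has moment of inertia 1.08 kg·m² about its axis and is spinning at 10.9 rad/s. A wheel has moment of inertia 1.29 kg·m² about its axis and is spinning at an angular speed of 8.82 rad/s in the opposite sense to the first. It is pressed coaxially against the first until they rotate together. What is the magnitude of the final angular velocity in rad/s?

The coupling torques are internal; angular momentum about the shared axis is conserved.
Taking A's sense as positive: L = (1.080)(10.9) − (1.290)(8.82) = 0.3942 kg·m²·rad/s.
Combined I = 1.080 + 1.290 = 2.370 kg·m².
ω_f = L / I = 0.3942 / 2.370 = 0.1663 rad/s.

|ω_f| ≈ 0.166 rad/s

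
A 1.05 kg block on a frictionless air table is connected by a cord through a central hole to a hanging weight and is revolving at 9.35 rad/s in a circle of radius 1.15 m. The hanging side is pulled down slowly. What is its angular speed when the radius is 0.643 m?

ω₂ ≈ 29.9 rad/s

No torque about the axis ⇒ m r₁² ω₁ = m r₂² ω₂.
ω₂ = ω₁ (r₁/r₂)² = (9.35)(1.15/0.643)² = 29.91 rad/s.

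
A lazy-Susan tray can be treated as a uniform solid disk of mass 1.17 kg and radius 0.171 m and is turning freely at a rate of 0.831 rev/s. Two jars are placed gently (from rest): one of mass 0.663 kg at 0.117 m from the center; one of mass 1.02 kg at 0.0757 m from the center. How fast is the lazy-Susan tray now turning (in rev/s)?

ω_f ≈ 0.444 rev/s

No external torque acts about the center; L_before = L_after.
I_p = ½(1.17)(0.171)² = 0.01711 kg·m².
Added inertia Σmr² = (0.663)(0.117)² + (1.02)(0.0757)² = 0.01492 kg·m²; I_f = 0.01711 + 0.01492 = 0.03203 kg·m².
ω_f = I_p ω_i / I_f = (0.01711)(0.831) / 0.03203 = 0.4438 rev/s.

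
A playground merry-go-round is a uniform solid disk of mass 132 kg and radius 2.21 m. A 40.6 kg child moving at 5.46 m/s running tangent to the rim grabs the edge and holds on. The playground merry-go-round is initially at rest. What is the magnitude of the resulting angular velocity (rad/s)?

The axle reaction passes through the axle and exerts no torque about it; angular momentum about the axle is conserved through the impact.
I_p = ½(132)(2.21)² = 322.4 kg·m². Taking the sense of the child's angular momentum as positive, L_{child} = m v R = (40.6)(5.46)(2.21) = 489.9 kg·m²/s.
L_i = 0 + 489.9 = 489.9 kg·m²/s.
After sticking, I_f = I_p + m R² = 322.4 + (40.6)(2.21)² = 520.6 kg·m².
ω_f = L_i / I_f = 489.9 / 520.6 = 0.9410 rad/s.

|ω_f| ≈ 0.941 rad/s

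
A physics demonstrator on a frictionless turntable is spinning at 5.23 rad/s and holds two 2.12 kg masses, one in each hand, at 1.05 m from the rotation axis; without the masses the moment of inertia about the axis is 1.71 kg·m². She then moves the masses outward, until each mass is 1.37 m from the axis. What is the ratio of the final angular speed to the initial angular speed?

ω₂/ω₁ ≈ 0.660

With no external torque about the axis, L is conserved: I₁ω₁ = I₂ω₂.
I₁ = 1.71 + 2(2.12)(1.05)² = 6.385 kg·m²; I₂ = 1.71 + 2(2.12)(1.37)² = 9.668 kg·m².
ω₂/ω₁ = I₁/I₂ = 6.385 / 9.668 = 0.6604.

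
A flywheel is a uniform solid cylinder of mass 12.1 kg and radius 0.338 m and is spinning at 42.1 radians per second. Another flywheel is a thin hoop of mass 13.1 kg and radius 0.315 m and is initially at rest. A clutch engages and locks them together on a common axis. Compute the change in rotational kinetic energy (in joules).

ΔKE ≈ -400 J

No external torque acts about the common axis, so total angular momentum is conserved.
Moments of inertia: I_A = ½(12.1)(0.338)² = 0.6912 kg·m²; I_B = (13.1)(0.315)² = 1.300 kg·m².
Taking A's sense as positive: L = (0.6912)(42.1) = 29.10 kg·m²·rad/s.
Combined I = 0.6912 + 1.300 = 1.991 kg·m².
ω_f = L / I = 29.10 / 1.991 = 14.61 rad/s.
KE_i = ½ΣIω² = 612.5 J; KE_f = ½(1.991)(14.61)² = 212.6 J.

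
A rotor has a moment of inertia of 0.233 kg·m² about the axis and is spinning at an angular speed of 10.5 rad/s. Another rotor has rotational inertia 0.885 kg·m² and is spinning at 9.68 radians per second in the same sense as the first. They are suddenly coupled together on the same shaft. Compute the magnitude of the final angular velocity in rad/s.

No external torque acts about the common axis, so total angular momentum is conserved.
Taking A's sense as positive: L = (0.2330)(10.5) + (0.8850)(9.68) = 11.01 kg·m²·rad/s.
Combined I = 0.2330 + 0.8850 = 1.118 kg·m².
ω_f = L / I = 11.01 / 1.118 = 9.851 rad/s.

|ω_f| ≈ 9.85 rad/s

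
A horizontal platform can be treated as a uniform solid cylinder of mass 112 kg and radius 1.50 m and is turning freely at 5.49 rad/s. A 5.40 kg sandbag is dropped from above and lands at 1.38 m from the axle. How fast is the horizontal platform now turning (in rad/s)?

ω_f ≈ 5.08 rad/s

No external torque acts about the axle; L_before = L_after.
I_p = ½(112)(1.50)² = 126.0 kg·m².
Added inertia Σmr² = (5.40)(1.38)² = 10.28 kg·m²; I_f = 126.0 + 10.28 = 136.3 kg·m².
ω_f = I_p ω_i / I_f = (126.0)(5.49) / 136.3 = 5.076 rad/s.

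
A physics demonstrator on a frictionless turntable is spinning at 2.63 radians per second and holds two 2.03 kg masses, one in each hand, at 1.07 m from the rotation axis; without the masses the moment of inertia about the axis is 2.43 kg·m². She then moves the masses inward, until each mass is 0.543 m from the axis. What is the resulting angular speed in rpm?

ω₂ ≈ 49.0 rpm

With no external torque about the axis, L is conserved: I₁ω₁ = I₂ω₂.
I₁ = 2.43 + 2(2.03)(1.07)² = 7.078 kg·m²; I₂ = 2.43 + 2(2.03)(0.543)² = 3.627 kg·m².
ω₂ = I₁ω₁ / I₂ = (7.078)(2.63 rad/s) / (3.627) = 5.132 rad/s = 49.01 rpm.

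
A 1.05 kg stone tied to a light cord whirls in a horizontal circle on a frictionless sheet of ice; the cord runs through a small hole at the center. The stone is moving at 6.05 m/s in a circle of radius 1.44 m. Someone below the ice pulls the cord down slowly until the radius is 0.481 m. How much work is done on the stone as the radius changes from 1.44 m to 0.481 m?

The only horizontal force on the mass is along the cord (radial), so it exerts no torque about the hole and angular momentum m v r is conserved.
v₂ = v₁ r₁ / r₂ = (6.05)(1.44) / (0.481) = 18.11 m/s.
W = ΔKE = ½m(v₂² − v₁²) = 153.0 J.

W ≈ 153 J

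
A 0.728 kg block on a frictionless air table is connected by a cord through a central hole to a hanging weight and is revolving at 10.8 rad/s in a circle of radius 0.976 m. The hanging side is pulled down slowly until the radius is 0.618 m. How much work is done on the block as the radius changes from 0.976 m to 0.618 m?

W ≈ 60.4 J

The constraining force is radial, so m r² ω about the center is conserved.
ω₂ = ω₁ (r₁/r₂)² = (10.8)(0.976/0.618)² = 26.94 rad/s.
W = ΔKE = ½m(v₂² − v₁²) = 60.43 J.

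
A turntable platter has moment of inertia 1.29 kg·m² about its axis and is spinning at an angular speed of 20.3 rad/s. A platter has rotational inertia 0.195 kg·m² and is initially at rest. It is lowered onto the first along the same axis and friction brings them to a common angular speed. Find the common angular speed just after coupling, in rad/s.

The coupling torques are internal; angular momentum about the shared axis is conserved.
Taking A's sense as positive: L = (1.290)(20.3) = 26.19 kg·m²·rad/s.
Combined I = 1.290 + 0.1950 = 1.485 kg·m².
ω_f = L / I = 26.19 / 1.485 = 17.63 rad/s.

|ω_f| ≈ 17.6 rad/s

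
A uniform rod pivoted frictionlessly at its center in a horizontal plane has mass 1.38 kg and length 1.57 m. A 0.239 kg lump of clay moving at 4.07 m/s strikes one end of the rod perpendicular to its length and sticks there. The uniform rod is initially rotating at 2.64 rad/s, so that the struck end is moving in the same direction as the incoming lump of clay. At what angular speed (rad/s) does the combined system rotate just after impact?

About the pivot the impulsive forces during the collision are internal, so angular momentum about that axis is conserved.
I_p = (1/12)(1.38)(1.57)² = 0.2835 kg·m². Taking the sense of the lump of clay's angular momentum as positive, L_{lump} = m v R = (0.239)(4.07)(1.57/2) = 0.7636 kg·m²/s.
L_i = +I_p ω_p + m v R = +(0.2835)(2.64) + 0.7636 = 1.512 kg·m²/s.
After sticking, I_f = I_p + m R² = 0.2835 + (0.239)(1.57/2)² = 0.4307 kg·m².
ω_f = L_i / I_f = 1.512 / 0.4307 = 3.510 rad/s.

|ω_f| ≈ 3.51 rad/s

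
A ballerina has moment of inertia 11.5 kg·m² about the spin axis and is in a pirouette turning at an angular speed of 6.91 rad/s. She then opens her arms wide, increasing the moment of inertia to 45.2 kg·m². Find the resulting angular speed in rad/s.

Angular momentum about the spin axis is conserved since the torque about it is zero.
ω₂ = I₁ω₁ / I₂ = (11.50)(6.91 rad/s) / (45.20) = 1.758 rad/s.

ω₂ ≈ 1.76 rad/s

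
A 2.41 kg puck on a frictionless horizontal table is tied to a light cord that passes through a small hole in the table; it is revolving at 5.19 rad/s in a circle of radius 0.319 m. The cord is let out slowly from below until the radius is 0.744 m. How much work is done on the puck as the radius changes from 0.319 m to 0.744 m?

The constraining force is radial, so m r² ω about the center is conserved.
ω₂ = ω₁ (r₁/r₂)² = (5.19)(0.319/0.744)² = 0.9541 rad/s.
W = ΔKE = ½m(v₂² − v₁²) = -2.696 J.

W ≈ -2.70 J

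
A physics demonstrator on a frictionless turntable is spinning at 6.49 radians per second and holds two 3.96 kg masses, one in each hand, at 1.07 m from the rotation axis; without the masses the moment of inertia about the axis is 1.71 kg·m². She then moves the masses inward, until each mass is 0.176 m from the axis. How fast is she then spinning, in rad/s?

ω₂ ≈ 35.8 rad/s

Angular momentum about the spin axis is conserved since the torque about it is zero.
I₁ = 1.71 + 2(3.96)(1.07)² = 10.78 kg·m²; I₂ = 1.71 + 2(3.96)(0.176)² = 1.955 kg·m².
ω₂ = I₁ω₁ / I₂ = (10.78)(6.49 rad/s) / (1.955) = 35.77 rad/s.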